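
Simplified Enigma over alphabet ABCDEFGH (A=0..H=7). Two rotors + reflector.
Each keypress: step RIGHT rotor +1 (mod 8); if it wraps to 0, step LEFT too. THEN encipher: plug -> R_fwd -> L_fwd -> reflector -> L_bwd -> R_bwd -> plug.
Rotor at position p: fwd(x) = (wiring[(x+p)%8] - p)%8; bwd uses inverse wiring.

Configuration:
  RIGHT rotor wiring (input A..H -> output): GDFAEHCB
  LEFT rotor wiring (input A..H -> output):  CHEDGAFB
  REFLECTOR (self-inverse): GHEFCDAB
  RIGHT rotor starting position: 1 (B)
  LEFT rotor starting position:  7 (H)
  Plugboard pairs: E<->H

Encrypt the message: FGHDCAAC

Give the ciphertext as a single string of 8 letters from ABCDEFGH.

Answer: CCFGABBF

Derivation:
Char 1 ('F'): step: R->2, L=7; F->plug->F->R->H->L->G->refl->A->L'->C->R'->C->plug->C
Char 2 ('G'): step: R->3, L=7; G->plug->G->R->A->L->C->refl->E->L'->E->R'->C->plug->C
Char 3 ('H'): step: R->4, L=7; H->plug->E->R->C->L->A->refl->G->L'->H->R'->F->plug->F
Char 4 ('D'): step: R->5, L=7; D->plug->D->R->B->L->D->refl->F->L'->D->R'->G->plug->G
Char 5 ('C'): step: R->6, L=7; C->plug->C->R->A->L->C->refl->E->L'->E->R'->A->plug->A
Char 6 ('A'): step: R->7, L=7; A->plug->A->R->C->L->A->refl->G->L'->H->R'->B->plug->B
Char 7 ('A'): step: R->0, L->0 (L advanced); A->plug->A->R->G->L->F->refl->D->L'->D->R'->B->plug->B
Char 8 ('C'): step: R->1, L=0; C->plug->C->R->H->L->B->refl->H->L'->B->R'->F->plug->F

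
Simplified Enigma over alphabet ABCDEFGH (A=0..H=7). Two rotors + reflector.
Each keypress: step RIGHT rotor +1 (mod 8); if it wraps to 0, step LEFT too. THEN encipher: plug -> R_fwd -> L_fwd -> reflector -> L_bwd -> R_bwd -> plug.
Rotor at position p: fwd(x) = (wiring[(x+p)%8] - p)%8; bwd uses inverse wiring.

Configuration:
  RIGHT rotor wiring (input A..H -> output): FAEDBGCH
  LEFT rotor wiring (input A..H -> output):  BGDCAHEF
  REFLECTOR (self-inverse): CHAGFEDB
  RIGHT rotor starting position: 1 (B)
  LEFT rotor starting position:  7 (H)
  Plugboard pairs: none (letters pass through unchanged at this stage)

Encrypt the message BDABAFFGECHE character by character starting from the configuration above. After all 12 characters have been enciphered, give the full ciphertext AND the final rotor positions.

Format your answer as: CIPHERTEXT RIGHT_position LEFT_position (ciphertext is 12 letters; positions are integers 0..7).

Answer: HCBCHDHAFECH 5 0

Derivation:
Char 1 ('B'): step: R->2, L=7; B->plug->B->R->B->L->C->refl->A->L'->G->R'->H->plug->H
Char 2 ('D'): step: R->3, L=7; D->plug->D->R->H->L->F->refl->E->L'->D->R'->C->plug->C
Char 3 ('A'): step: R->4, L=7; A->plug->A->R->F->L->B->refl->H->L'->C->R'->B->plug->B
Char 4 ('B'): step: R->5, L=7; B->plug->B->R->F->L->B->refl->H->L'->C->R'->C->plug->C
Char 5 ('A'): step: R->6, L=7; A->plug->A->R->E->L->D->refl->G->L'->A->R'->H->plug->H
Char 6 ('F'): step: R->7, L=7; F->plug->F->R->C->L->H->refl->B->L'->F->R'->D->plug->D
Char 7 ('F'): step: R->0, L->0 (L advanced); F->plug->F->R->G->L->E->refl->F->L'->H->R'->H->plug->H
Char 8 ('G'): step: R->1, L=0; G->plug->G->R->G->L->E->refl->F->L'->H->R'->A->plug->A
Char 9 ('E'): step: R->2, L=0; E->plug->E->R->A->L->B->refl->H->L'->F->R'->F->plug->F
Char 10 ('C'): step: R->3, L=0; C->plug->C->R->D->L->C->refl->A->L'->E->R'->E->plug->E
Char 11 ('H'): step: R->4, L=0; H->plug->H->R->H->L->F->refl->E->L'->G->R'->C->plug->C
Char 12 ('E'): step: R->5, L=0; E->plug->E->R->D->L->C->refl->A->L'->E->R'->H->plug->H
Final: ciphertext=HCBCHDHAFECH, RIGHT=5, LEFT=0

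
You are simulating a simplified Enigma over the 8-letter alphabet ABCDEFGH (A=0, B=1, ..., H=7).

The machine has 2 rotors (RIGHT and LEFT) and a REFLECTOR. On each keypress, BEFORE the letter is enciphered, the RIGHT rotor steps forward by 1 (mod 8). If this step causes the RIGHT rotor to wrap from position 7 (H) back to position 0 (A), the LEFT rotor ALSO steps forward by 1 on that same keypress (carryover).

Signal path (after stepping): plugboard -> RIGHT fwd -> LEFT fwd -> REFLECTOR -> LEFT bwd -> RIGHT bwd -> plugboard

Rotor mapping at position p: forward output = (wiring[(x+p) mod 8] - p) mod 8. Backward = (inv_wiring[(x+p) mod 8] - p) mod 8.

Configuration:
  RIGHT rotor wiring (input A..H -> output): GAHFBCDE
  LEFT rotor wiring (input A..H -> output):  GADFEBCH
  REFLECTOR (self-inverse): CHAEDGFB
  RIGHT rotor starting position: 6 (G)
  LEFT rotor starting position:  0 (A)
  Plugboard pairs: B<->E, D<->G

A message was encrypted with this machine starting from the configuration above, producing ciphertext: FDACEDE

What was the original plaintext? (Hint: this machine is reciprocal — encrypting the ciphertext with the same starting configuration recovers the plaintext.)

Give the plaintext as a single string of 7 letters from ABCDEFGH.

Char 1 ('F'): step: R->7, L=0; F->plug->F->R->C->L->D->refl->E->L'->E->R'->H->plug->H
Char 2 ('D'): step: R->0, L->1 (L advanced); D->plug->G->R->D->L->D->refl->E->L'->C->R'->F->plug->F
Char 3 ('A'): step: R->1, L=1; A->plug->A->R->H->L->F->refl->G->L'->G->R'->B->plug->E
Char 4 ('C'): step: R->2, L=1; C->plug->C->R->H->L->F->refl->G->L'->G->R'->H->plug->H
Char 5 ('E'): step: R->3, L=1; E->plug->B->R->G->L->G->refl->F->L'->H->R'->C->plug->C
Char 6 ('D'): step: R->4, L=1; D->plug->G->R->D->L->D->refl->E->L'->C->R'->E->plug->B
Char 7 ('E'): step: R->5, L=1; E->plug->B->R->G->L->G->refl->F->L'->H->R'->C->plug->C

Answer: HFEHCBC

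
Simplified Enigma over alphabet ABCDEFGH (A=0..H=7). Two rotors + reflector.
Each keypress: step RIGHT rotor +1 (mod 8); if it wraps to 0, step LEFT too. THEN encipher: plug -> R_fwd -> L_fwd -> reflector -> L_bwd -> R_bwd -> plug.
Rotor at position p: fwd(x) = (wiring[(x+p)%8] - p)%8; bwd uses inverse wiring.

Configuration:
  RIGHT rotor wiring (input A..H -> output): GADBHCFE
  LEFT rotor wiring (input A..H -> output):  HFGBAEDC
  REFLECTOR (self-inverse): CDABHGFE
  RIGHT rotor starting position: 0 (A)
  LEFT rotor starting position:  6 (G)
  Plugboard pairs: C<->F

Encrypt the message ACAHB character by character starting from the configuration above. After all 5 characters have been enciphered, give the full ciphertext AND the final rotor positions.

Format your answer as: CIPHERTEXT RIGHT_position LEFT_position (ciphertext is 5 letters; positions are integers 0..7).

Answer: FFBEF 5 6

Derivation:
Char 1 ('A'): step: R->1, L=6; A->plug->A->R->H->L->G->refl->F->L'->A->R'->C->plug->F
Char 2 ('C'): step: R->2, L=6; C->plug->F->R->C->L->B->refl->D->L'->F->R'->C->plug->F
Char 3 ('A'): step: R->3, L=6; A->plug->A->R->G->L->C->refl->A->L'->E->R'->B->plug->B
Char 4 ('H'): step: R->4, L=6; H->plug->H->R->F->L->D->refl->B->L'->C->R'->E->plug->E
Char 5 ('B'): step: R->5, L=6; B->plug->B->R->A->L->F->refl->G->L'->H->R'->C->plug->F
Final: ciphertext=FFBEF, RIGHT=5, LEFT=6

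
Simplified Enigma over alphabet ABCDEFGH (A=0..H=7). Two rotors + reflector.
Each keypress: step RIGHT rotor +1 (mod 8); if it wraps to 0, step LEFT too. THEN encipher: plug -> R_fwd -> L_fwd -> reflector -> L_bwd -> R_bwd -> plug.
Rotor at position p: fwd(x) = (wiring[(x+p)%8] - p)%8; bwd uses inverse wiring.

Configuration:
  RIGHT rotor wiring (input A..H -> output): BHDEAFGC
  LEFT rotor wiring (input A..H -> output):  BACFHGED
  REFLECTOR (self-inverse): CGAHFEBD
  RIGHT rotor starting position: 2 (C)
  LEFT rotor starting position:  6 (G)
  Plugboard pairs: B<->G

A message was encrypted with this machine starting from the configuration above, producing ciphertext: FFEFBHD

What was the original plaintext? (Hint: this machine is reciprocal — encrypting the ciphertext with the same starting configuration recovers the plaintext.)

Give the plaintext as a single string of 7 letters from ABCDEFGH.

Answer: HBCACDH

Derivation:
Char 1 ('F'): step: R->3, L=6; F->plug->F->R->G->L->B->refl->G->L'->A->R'->H->plug->H
Char 2 ('F'): step: R->4, L=6; F->plug->F->R->D->L->C->refl->A->L'->H->R'->G->plug->B
Char 3 ('E'): step: R->5, L=6; E->plug->E->R->C->L->D->refl->H->L'->F->R'->C->plug->C
Char 4 ('F'): step: R->6, L=6; F->plug->F->R->G->L->B->refl->G->L'->A->R'->A->plug->A
Char 5 ('B'): step: R->7, L=6; B->plug->G->R->G->L->B->refl->G->L'->A->R'->C->plug->C
Char 6 ('H'): step: R->0, L->7 (L advanced); H->plug->H->R->C->L->B->refl->G->L'->E->R'->D->plug->D
Char 7 ('D'): step: R->1, L=7; D->plug->D->R->H->L->F->refl->E->L'->A->R'->H->plug->H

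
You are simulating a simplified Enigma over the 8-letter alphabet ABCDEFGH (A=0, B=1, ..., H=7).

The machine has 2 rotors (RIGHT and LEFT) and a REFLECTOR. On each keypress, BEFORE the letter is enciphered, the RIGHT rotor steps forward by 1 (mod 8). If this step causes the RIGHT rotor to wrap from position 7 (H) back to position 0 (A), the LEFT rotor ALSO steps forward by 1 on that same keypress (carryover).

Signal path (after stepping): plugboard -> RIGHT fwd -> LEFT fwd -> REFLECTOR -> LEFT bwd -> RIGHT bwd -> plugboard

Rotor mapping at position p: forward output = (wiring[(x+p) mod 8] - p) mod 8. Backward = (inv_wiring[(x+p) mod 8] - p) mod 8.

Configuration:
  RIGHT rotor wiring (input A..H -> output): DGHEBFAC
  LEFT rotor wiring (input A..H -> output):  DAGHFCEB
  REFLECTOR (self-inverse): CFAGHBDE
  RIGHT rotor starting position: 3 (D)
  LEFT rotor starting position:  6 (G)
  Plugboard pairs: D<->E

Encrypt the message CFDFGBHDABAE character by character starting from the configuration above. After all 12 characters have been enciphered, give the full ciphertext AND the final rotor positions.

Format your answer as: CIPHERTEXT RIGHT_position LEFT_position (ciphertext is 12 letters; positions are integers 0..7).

Char 1 ('C'): step: R->4, L=6; C->plug->C->R->E->L->A->refl->C->L'->D->R'->G->plug->G
Char 2 ('F'): step: R->5, L=6; F->plug->F->R->C->L->F->refl->B->L'->F->R'->C->plug->C
Char 3 ('D'): step: R->6, L=6; D->plug->E->R->B->L->D->refl->G->L'->A->R'->D->plug->E
Char 4 ('F'): step: R->7, L=6; F->plug->F->R->C->L->F->refl->B->L'->F->R'->E->plug->D
Char 5 ('G'): step: R->0, L->7 (L advanced); G->plug->G->R->A->L->C->refl->A->L'->E->R'->D->plug->E
Char 6 ('B'): step: R->1, L=7; B->plug->B->R->G->L->D->refl->G->L'->F->R'->A->plug->A
Char 7 ('H'): step: R->2, L=7; H->plug->H->R->E->L->A->refl->C->L'->A->R'->F->plug->F
Char 8 ('D'): step: R->3, L=7; D->plug->E->R->H->L->F->refl->B->L'->C->R'->C->plug->C
Char 9 ('A'): step: R->4, L=7; A->plug->A->R->F->L->G->refl->D->L'->G->R'->D->plug->E
Char 10 ('B'): step: R->5, L=7; B->plug->B->R->D->L->H->refl->E->L'->B->R'->E->plug->D
Char 11 ('A'): step: R->6, L=7; A->plug->A->R->C->L->B->refl->F->L'->H->R'->H->plug->H
Char 12 ('E'): step: R->7, L=7; E->plug->D->R->A->L->C->refl->A->L'->E->R'->B->plug->B
Final: ciphertext=GCEDEAFCEDHB, RIGHT=7, LEFT=7

Answer: GCEDEAFCEDHB 7 7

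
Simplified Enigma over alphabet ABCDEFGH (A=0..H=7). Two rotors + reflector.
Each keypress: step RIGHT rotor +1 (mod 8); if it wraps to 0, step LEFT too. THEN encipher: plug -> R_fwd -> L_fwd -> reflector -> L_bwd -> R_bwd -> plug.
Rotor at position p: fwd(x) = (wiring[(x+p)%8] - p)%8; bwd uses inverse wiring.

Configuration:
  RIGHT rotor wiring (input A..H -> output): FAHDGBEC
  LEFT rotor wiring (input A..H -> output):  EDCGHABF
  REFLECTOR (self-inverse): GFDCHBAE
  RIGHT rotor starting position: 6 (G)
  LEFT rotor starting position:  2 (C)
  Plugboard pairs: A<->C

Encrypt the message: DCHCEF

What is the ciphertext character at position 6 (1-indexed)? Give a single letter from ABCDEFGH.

Char 1 ('D'): step: R->7, L=2; D->plug->D->R->A->L->A->refl->G->L'->D->R'->A->plug->C
Char 2 ('C'): step: R->0, L->3 (L advanced); C->plug->A->R->F->L->B->refl->F->L'->C->R'->H->plug->H
Char 3 ('H'): step: R->1, L=3; H->plug->H->R->E->L->C->refl->D->L'->A->R'->E->plug->E
Char 4 ('C'): step: R->2, L=3; C->plug->A->R->F->L->B->refl->F->L'->C->R'->E->plug->E
Char 5 ('E'): step: R->3, L=3; E->plug->E->R->H->L->H->refl->E->L'->B->R'->D->plug->D
Char 6 ('F'): step: R->4, L=3; F->plug->F->R->E->L->C->refl->D->L'->A->R'->C->plug->A

A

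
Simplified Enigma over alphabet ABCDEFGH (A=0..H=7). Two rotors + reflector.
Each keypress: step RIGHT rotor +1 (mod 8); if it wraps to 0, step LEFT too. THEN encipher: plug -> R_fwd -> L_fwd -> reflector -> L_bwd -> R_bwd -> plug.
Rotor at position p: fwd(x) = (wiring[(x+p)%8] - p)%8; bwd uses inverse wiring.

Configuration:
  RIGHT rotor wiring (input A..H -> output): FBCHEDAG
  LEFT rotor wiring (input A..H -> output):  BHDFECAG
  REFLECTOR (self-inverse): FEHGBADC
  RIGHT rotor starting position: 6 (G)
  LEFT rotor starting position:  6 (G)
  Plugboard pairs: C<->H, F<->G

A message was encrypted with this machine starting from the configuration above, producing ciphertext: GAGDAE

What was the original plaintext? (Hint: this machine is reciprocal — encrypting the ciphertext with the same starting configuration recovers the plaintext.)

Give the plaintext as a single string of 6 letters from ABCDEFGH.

Answer: EHDAFA

Derivation:
Char 1 ('G'): step: R->7, L=6; G->plug->F->R->F->L->H->refl->C->L'->A->R'->E->plug->E
Char 2 ('A'): step: R->0, L->7 (L advanced); A->plug->A->R->F->L->F->refl->A->L'->C->R'->C->plug->H
Char 3 ('G'): step: R->1, L=7; G->plug->F->R->H->L->B->refl->E->L'->D->R'->D->plug->D
Char 4 ('D'): step: R->2, L=7; D->plug->D->R->B->L->C->refl->H->L'->A->R'->A->plug->A
Char 5 ('A'): step: R->3, L=7; A->plug->A->R->E->L->G->refl->D->L'->G->R'->G->plug->F
Char 6 ('E'): step: R->4, L=7; E->plug->E->R->B->L->C->refl->H->L'->A->R'->A->plug->A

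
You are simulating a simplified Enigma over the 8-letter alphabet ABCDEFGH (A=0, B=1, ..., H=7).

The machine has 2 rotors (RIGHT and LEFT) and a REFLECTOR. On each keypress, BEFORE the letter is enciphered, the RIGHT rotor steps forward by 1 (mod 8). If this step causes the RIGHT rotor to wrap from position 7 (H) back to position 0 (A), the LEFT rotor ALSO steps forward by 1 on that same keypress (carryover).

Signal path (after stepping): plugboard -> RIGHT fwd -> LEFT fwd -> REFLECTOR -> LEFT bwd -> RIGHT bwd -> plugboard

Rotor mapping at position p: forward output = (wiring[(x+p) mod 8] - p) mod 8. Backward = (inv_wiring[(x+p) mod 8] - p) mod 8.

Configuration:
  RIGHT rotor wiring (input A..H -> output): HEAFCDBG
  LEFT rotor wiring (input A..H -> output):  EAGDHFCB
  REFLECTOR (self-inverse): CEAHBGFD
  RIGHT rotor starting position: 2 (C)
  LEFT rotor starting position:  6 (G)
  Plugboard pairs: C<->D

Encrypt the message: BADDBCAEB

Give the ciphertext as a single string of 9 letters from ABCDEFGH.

Char 1 ('B'): step: R->3, L=6; B->plug->B->R->H->L->H->refl->D->L'->B->R'->G->plug->G
Char 2 ('A'): step: R->4, L=6; A->plug->A->R->G->L->B->refl->E->L'->A->R'->F->plug->F
Char 3 ('D'): step: R->5, L=6; D->plug->C->R->B->L->D->refl->H->L'->H->R'->E->plug->E
Char 4 ('D'): step: R->6, L=6; D->plug->C->R->B->L->D->refl->H->L'->H->R'->F->plug->F
Char 5 ('B'): step: R->7, L=6; B->plug->B->R->A->L->E->refl->B->L'->G->R'->E->plug->E
Char 6 ('C'): step: R->0, L->7 (L advanced); C->plug->D->R->F->L->A->refl->C->L'->A->R'->C->plug->D
Char 7 ('A'): step: R->1, L=7; A->plug->A->R->D->L->H->refl->D->L'->H->R'->B->plug->B
Char 8 ('E'): step: R->2, L=7; E->plug->E->R->H->L->D->refl->H->L'->D->R'->B->plug->B
Char 9 ('B'): step: R->3, L=7; B->plug->B->R->H->L->D->refl->H->L'->D->R'->E->plug->E

Answer: GFEFEDBBE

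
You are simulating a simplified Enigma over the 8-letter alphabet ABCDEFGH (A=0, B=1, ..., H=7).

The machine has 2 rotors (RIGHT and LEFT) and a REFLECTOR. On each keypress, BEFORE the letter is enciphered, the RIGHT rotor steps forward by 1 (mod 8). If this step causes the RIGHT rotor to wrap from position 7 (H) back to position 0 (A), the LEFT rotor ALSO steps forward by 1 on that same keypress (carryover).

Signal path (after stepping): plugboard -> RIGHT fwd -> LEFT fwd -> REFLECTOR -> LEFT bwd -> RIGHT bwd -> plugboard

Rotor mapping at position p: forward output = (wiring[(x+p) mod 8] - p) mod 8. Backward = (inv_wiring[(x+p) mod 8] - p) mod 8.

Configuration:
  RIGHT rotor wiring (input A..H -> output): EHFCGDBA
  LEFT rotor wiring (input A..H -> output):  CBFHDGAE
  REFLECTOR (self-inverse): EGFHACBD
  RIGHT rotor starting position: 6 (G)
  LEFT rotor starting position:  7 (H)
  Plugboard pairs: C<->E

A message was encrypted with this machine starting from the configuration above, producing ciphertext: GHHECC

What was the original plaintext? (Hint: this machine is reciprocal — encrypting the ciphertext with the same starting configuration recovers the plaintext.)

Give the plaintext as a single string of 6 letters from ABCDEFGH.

Char 1 ('G'): step: R->7, L=7; G->plug->G->R->E->L->A->refl->E->L'->F->R'->B->plug->B
Char 2 ('H'): step: R->0, L->0 (L advanced); H->plug->H->R->A->L->C->refl->F->L'->C->R'->D->plug->D
Char 3 ('H'): step: R->1, L=0; H->plug->H->R->D->L->H->refl->D->L'->E->R'->B->plug->B
Char 4 ('E'): step: R->2, L=0; E->plug->C->R->E->L->D->refl->H->L'->D->R'->A->plug->A
Char 5 ('C'): step: R->3, L=0; C->plug->E->R->F->L->G->refl->B->L'->B->R'->F->plug->F
Char 6 ('C'): step: R->4, L=0; C->plug->E->R->A->L->C->refl->F->L'->C->R'->A->plug->A

Answer: BDBAFA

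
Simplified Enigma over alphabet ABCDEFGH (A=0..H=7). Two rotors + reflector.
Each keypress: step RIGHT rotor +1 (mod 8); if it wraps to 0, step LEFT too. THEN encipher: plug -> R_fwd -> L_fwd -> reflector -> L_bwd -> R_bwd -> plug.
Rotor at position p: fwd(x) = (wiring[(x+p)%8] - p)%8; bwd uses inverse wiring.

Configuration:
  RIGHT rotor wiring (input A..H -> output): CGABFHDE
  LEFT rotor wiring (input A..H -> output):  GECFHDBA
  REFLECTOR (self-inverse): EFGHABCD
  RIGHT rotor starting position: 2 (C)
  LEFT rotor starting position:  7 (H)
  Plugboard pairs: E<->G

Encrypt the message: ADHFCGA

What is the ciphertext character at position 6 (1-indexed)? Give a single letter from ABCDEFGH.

Char 1 ('A'): step: R->3, L=7; A->plug->A->R->G->L->E->refl->A->L'->F->R'->H->plug->H
Char 2 ('D'): step: R->4, L=7; D->plug->D->R->A->L->B->refl->F->L'->C->R'->F->plug->F
Char 3 ('H'): step: R->5, L=7; H->plug->H->R->A->L->B->refl->F->L'->C->R'->A->plug->A
Char 4 ('F'): step: R->6, L=7; F->plug->F->R->D->L->D->refl->H->L'->B->R'->H->plug->H
Char 5 ('C'): step: R->7, L=7; C->plug->C->R->H->L->C->refl->G->L'->E->R'->H->plug->H
Char 6 ('G'): step: R->0, L->0 (L advanced); G->plug->E->R->F->L->D->refl->H->L'->E->R'->H->plug->H

H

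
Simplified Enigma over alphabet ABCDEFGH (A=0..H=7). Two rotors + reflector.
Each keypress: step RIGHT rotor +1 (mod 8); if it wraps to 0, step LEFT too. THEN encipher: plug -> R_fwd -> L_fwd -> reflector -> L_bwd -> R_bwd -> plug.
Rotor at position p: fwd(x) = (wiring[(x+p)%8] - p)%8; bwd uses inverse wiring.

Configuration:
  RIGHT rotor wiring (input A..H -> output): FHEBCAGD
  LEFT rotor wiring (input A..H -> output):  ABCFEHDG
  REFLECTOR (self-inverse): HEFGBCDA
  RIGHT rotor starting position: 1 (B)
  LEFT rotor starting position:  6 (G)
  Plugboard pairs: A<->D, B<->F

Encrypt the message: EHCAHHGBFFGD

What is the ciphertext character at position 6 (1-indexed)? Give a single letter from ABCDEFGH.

Char 1 ('E'): step: R->2, L=6; E->plug->E->R->E->L->E->refl->B->L'->H->R'->B->plug->F
Char 2 ('H'): step: R->3, L=6; H->plug->H->R->B->L->A->refl->H->L'->F->R'->C->plug->C
Char 3 ('C'): step: R->4, L=6; C->plug->C->R->C->L->C->refl->F->L'->A->R'->G->plug->G
Char 4 ('A'): step: R->5, L=6; A->plug->D->R->A->L->F->refl->C->L'->C->R'->E->plug->E
Char 5 ('H'): step: R->6, L=6; H->plug->H->R->C->L->C->refl->F->L'->A->R'->A->plug->D
Char 6 ('H'): step: R->7, L=6; H->plug->H->R->H->L->B->refl->E->L'->E->R'->A->plug->D

D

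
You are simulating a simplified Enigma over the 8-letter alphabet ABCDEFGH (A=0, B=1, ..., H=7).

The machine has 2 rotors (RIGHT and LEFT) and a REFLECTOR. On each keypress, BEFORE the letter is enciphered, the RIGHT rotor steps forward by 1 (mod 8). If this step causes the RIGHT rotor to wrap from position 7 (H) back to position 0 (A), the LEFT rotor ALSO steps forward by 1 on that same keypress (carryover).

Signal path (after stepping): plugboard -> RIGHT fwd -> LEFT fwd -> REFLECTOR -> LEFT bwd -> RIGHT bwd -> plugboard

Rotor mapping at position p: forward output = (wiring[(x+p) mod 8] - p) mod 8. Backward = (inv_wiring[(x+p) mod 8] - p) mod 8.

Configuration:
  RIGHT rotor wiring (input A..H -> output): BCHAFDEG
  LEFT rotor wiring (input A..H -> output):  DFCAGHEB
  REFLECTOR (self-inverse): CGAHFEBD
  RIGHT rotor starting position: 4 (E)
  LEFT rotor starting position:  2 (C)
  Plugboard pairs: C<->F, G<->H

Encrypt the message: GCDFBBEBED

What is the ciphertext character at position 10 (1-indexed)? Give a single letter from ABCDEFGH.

Char 1 ('G'): step: R->5, L=2; G->plug->H->R->A->L->A->refl->C->L'->E->R'->D->plug->D
Char 2 ('C'): step: R->6, L=2; C->plug->F->R->C->L->E->refl->F->L'->D->R'->C->plug->F
Char 3 ('D'): step: R->7, L=2; D->plug->D->R->A->L->A->refl->C->L'->E->R'->G->plug->H
Char 4 ('F'): step: R->0, L->3 (L advanced); F->plug->C->R->H->L->H->refl->D->L'->B->R'->A->plug->A
Char 5 ('B'): step: R->1, L=3; B->plug->B->R->G->L->C->refl->A->L'->F->R'->G->plug->H
Char 6 ('B'): step: R->2, L=3; B->plug->B->R->G->L->C->refl->A->L'->F->R'->A->plug->A
Char 7 ('E'): step: R->3, L=3; E->plug->E->R->D->L->B->refl->G->L'->E->R'->H->plug->G
Char 8 ('B'): step: R->4, L=3; B->plug->B->R->H->L->H->refl->D->L'->B->R'->A->plug->A
Char 9 ('E'): step: R->5, L=3; E->plug->E->R->F->L->A->refl->C->L'->G->R'->A->plug->A
Char 10 ('D'): step: R->6, L=3; D->plug->D->R->E->L->G->refl->B->L'->D->R'->C->plug->F

F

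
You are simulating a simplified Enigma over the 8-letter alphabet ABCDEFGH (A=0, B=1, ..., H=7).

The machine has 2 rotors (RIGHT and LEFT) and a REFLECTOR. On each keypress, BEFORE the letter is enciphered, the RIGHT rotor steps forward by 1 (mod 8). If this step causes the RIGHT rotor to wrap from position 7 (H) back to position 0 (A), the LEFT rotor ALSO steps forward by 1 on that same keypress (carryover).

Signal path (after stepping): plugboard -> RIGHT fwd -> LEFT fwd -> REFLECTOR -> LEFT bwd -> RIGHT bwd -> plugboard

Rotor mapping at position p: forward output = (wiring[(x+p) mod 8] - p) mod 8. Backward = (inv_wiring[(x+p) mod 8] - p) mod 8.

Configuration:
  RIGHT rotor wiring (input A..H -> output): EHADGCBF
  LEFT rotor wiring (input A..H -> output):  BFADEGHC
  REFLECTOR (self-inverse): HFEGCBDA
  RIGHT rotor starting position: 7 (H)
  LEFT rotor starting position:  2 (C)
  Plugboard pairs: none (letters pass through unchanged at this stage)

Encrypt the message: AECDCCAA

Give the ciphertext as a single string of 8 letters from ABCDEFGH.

Answer: CBDBABCG

Derivation:
Char 1 ('A'): step: R->0, L->3 (L advanced); A->plug->A->R->E->L->H->refl->A->L'->A->R'->C->plug->C
Char 2 ('E'): step: R->1, L=3; E->plug->E->R->B->L->B->refl->F->L'->H->R'->B->plug->B
Char 3 ('C'): step: R->2, L=3; C->plug->C->R->E->L->H->refl->A->L'->A->R'->D->plug->D
Char 4 ('D'): step: R->3, L=3; D->plug->D->R->G->L->C->refl->E->L'->D->R'->B->plug->B
Char 5 ('C'): step: R->4, L=3; C->plug->C->R->F->L->G->refl->D->L'->C->R'->A->plug->A
Char 6 ('C'): step: R->5, L=3; C->plug->C->R->A->L->A->refl->H->L'->E->R'->B->plug->B
Char 7 ('A'): step: R->6, L=3; A->plug->A->R->D->L->E->refl->C->L'->G->R'->C->plug->C
Char 8 ('A'): step: R->7, L=3; A->plug->A->R->G->L->C->refl->E->L'->D->R'->G->plug->G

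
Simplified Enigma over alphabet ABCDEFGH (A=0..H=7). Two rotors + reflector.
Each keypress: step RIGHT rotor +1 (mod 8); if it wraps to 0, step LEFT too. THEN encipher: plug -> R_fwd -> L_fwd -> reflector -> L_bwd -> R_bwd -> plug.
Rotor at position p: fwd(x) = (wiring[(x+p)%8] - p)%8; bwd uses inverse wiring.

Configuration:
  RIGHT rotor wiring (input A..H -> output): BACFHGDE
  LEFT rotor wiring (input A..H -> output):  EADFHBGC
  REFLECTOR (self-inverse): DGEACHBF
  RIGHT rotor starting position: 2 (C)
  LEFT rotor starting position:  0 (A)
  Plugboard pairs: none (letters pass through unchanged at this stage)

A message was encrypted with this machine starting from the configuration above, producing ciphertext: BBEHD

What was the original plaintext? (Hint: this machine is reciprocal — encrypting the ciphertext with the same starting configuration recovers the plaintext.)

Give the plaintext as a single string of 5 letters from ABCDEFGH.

Answer: CHDFH

Derivation:
Char 1 ('B'): step: R->3, L=0; B->plug->B->R->E->L->H->refl->F->L'->D->R'->C->plug->C
Char 2 ('B'): step: R->4, L=0; B->plug->B->R->C->L->D->refl->A->L'->B->R'->H->plug->H
Char 3 ('E'): step: R->5, L=0; E->plug->E->R->D->L->F->refl->H->L'->E->R'->D->plug->D
Char 4 ('H'): step: R->6, L=0; H->plug->H->R->A->L->E->refl->C->L'->H->R'->F->plug->F
Char 5 ('D'): step: R->7, L=0; D->plug->D->R->D->L->F->refl->H->L'->E->R'->H->plug->H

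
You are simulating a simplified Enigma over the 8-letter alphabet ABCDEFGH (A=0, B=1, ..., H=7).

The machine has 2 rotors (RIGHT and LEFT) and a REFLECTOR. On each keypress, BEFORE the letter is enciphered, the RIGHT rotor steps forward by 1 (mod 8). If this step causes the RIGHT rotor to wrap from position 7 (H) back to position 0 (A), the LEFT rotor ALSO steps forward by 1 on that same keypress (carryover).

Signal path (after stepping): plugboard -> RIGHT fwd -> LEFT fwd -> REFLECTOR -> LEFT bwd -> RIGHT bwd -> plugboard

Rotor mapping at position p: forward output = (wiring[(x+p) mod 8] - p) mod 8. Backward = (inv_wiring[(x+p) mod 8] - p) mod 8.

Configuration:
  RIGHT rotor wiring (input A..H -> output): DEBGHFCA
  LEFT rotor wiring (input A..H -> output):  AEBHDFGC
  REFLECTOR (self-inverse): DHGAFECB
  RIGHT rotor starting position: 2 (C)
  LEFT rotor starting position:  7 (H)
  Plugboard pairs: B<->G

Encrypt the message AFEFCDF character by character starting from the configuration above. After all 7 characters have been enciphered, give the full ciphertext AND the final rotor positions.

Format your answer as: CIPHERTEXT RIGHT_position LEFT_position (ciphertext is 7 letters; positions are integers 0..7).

Char 1 ('A'): step: R->3, L=7; A->plug->A->R->D->L->C->refl->G->L'->G->R'->H->plug->H
Char 2 ('F'): step: R->4, L=7; F->plug->F->R->A->L->D->refl->A->L'->E->R'->D->plug->D
Char 3 ('E'): step: R->5, L=7; E->plug->E->R->H->L->H->refl->B->L'->B->R'->G->plug->B
Char 4 ('F'): step: R->6, L=7; F->plug->F->R->A->L->D->refl->A->L'->E->R'->A->plug->A
Char 5 ('C'): step: R->7, L=7; C->plug->C->R->F->L->E->refl->F->L'->C->R'->D->plug->D
Char 6 ('D'): step: R->0, L->0 (L advanced); D->plug->D->R->G->L->G->refl->C->L'->H->R'->E->plug->E
Char 7 ('F'): step: R->1, L=0; F->plug->F->R->B->L->E->refl->F->L'->F->R'->C->plug->C
Final: ciphertext=HDBADEC, RIGHT=1, LEFT=0

Answer: HDBADEC 1 0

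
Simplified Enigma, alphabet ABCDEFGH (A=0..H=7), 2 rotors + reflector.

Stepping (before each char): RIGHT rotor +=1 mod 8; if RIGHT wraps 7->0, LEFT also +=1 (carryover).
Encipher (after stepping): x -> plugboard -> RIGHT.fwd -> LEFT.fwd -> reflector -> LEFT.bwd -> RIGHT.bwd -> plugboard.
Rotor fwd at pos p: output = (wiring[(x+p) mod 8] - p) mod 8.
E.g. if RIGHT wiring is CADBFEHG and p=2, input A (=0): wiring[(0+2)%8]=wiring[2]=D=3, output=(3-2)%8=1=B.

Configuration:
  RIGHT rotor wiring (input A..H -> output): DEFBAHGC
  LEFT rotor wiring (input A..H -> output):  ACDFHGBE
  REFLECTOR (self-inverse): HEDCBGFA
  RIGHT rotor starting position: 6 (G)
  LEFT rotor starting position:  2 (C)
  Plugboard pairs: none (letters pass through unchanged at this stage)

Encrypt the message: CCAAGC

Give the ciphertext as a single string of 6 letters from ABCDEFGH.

Answer: FAFDCF

Derivation:
Char 1 ('C'): step: R->7, L=2; C->plug->C->R->F->L->C->refl->D->L'->B->R'->F->plug->F
Char 2 ('C'): step: R->0, L->3 (L advanced); C->plug->C->R->F->L->F->refl->G->L'->D->R'->A->plug->A
Char 3 ('A'): step: R->1, L=3; A->plug->A->R->D->L->G->refl->F->L'->F->R'->F->plug->F
Char 4 ('A'): step: R->2, L=3; A->plug->A->R->D->L->G->refl->F->L'->F->R'->D->plug->D
Char 5 ('G'): step: R->3, L=3; G->plug->G->R->B->L->E->refl->B->L'->E->R'->C->plug->C
Char 6 ('C'): step: R->4, L=3; C->plug->C->R->C->L->D->refl->C->L'->A->R'->F->plug->F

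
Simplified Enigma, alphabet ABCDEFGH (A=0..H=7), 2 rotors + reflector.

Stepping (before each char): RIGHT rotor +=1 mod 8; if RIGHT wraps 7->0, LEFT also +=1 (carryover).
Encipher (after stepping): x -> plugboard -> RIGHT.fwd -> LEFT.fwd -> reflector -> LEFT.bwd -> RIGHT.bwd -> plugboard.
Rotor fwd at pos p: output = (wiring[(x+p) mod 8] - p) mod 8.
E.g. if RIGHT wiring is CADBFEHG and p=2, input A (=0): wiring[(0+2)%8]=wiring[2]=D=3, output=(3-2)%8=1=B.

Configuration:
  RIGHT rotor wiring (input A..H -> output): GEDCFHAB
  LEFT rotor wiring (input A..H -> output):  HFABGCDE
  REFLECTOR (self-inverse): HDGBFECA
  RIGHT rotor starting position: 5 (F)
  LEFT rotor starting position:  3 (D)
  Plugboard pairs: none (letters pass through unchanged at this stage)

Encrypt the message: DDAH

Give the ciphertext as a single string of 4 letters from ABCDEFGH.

Char 1 ('D'): step: R->6, L=3; D->plug->D->R->G->L->C->refl->G->L'->A->R'->C->plug->C
Char 2 ('D'): step: R->7, L=3; D->plug->D->R->E->L->B->refl->D->L'->B->R'->H->plug->H
Char 3 ('A'): step: R->0, L->4 (L advanced); A->plug->A->R->G->L->E->refl->F->L'->H->R'->F->plug->F
Char 4 ('H'): step: R->1, L=4; H->plug->H->R->F->L->B->refl->D->L'->E->R'->D->plug->D

Answer: CHFD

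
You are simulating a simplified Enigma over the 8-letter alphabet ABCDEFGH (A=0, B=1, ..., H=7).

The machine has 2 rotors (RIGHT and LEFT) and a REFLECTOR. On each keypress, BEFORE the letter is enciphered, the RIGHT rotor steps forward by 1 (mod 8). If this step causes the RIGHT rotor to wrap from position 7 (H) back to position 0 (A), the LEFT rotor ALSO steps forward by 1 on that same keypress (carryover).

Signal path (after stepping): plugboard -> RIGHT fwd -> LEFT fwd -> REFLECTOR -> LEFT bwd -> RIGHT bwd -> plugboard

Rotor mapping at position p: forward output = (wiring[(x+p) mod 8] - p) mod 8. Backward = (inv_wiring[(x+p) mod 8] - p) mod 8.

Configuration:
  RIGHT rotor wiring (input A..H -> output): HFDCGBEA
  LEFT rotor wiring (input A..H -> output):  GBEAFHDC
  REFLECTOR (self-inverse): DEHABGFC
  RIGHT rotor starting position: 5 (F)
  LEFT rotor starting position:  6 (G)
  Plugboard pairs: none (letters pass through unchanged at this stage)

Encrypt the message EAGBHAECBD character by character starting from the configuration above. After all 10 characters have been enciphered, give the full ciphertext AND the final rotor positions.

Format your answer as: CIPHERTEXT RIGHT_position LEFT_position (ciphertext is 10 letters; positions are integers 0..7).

Char 1 ('E'): step: R->6, L=6; E->plug->E->R->F->L->C->refl->H->L'->G->R'->A->plug->A
Char 2 ('A'): step: R->7, L=6; A->plug->A->R->B->L->E->refl->B->L'->H->R'->F->plug->F
Char 3 ('G'): step: R->0, L->7 (L advanced); G->plug->G->R->E->L->B->refl->E->L'->H->R'->A->plug->A
Char 4 ('B'): step: R->1, L=7; B->plug->B->R->C->L->C->refl->H->L'->B->R'->C->plug->C
Char 5 ('H'): step: R->2, L=7; H->plug->H->R->D->L->F->refl->G->L'->F->R'->G->plug->G
Char 6 ('A'): step: R->3, L=7; A->plug->A->R->H->L->E->refl->B->L'->E->R'->F->plug->F
Char 7 ('E'): step: R->4, L=7; E->plug->E->R->D->L->F->refl->G->L'->F->R'->B->plug->B
Char 8 ('C'): step: R->5, L=7; C->plug->C->R->D->L->F->refl->G->L'->F->R'->G->plug->G
Char 9 ('B'): step: R->6, L=7; B->plug->B->R->C->L->C->refl->H->L'->B->R'->C->plug->C
Char 10 ('D'): step: R->7, L=7; D->plug->D->R->E->L->B->refl->E->L'->H->R'->F->plug->F
Final: ciphertext=AFACGFBGCF, RIGHT=7, LEFT=7

Answer: AFACGFBGCF 7 7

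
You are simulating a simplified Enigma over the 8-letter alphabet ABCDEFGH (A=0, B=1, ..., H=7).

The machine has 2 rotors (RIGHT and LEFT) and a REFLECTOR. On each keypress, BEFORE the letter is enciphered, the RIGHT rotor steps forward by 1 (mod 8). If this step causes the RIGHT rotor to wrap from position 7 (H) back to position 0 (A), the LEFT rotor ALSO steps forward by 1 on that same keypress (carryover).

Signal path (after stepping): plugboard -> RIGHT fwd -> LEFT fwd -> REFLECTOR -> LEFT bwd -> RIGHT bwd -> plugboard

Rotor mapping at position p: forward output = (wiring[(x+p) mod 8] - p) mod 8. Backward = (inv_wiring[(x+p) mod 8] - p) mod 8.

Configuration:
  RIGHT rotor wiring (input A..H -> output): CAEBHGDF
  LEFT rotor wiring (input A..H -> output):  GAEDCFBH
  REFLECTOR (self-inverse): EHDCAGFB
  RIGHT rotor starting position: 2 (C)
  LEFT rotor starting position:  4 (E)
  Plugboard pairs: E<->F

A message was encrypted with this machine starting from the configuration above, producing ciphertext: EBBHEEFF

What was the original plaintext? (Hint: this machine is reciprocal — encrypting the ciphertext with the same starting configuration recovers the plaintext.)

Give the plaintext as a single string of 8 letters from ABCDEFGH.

Answer: HGDDFFBG

Derivation:
Char 1 ('E'): step: R->3, L=4; E->plug->F->R->H->L->H->refl->B->L'->B->R'->H->plug->H
Char 2 ('B'): step: R->4, L=4; B->plug->B->R->C->L->F->refl->G->L'->A->R'->G->plug->G
Char 3 ('B'): step: R->5, L=4; B->plug->B->R->G->L->A->refl->E->L'->F->R'->D->plug->D
Char 4 ('H'): step: R->6, L=4; H->plug->H->R->A->L->G->refl->F->L'->C->R'->D->plug->D
Char 5 ('E'): step: R->7, L=4; E->plug->F->R->A->L->G->refl->F->L'->C->R'->E->plug->F
Char 6 ('E'): step: R->0, L->5 (L advanced); E->plug->F->R->G->L->G->refl->F->L'->H->R'->E->plug->F
Char 7 ('F'): step: R->1, L=5; F->plug->E->R->F->L->H->refl->B->L'->D->R'->B->plug->B
Char 8 ('F'): step: R->2, L=5; F->plug->E->R->B->L->E->refl->A->L'->A->R'->G->plug->G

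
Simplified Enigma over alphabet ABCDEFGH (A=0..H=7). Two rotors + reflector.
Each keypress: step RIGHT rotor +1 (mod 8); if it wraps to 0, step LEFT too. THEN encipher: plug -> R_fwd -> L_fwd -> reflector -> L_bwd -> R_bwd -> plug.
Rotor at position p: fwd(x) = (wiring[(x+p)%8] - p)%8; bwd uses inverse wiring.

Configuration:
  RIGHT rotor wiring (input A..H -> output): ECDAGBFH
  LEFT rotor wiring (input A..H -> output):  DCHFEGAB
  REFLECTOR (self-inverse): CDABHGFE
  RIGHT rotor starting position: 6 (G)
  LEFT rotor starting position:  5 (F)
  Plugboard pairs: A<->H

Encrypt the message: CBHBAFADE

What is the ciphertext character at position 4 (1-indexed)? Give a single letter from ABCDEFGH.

Char 1 ('C'): step: R->7, L=5; C->plug->C->R->D->L->G->refl->F->L'->E->R'->D->plug->D
Char 2 ('B'): step: R->0, L->6 (L advanced); B->plug->B->R->C->L->F->refl->G->L'->G->R'->E->plug->E
Char 3 ('H'): step: R->1, L=6; H->plug->A->R->B->L->D->refl->B->L'->E->R'->F->plug->F
Char 4 ('B'): step: R->2, L=6; B->plug->B->R->G->L->G->refl->F->L'->C->R'->G->plug->G

G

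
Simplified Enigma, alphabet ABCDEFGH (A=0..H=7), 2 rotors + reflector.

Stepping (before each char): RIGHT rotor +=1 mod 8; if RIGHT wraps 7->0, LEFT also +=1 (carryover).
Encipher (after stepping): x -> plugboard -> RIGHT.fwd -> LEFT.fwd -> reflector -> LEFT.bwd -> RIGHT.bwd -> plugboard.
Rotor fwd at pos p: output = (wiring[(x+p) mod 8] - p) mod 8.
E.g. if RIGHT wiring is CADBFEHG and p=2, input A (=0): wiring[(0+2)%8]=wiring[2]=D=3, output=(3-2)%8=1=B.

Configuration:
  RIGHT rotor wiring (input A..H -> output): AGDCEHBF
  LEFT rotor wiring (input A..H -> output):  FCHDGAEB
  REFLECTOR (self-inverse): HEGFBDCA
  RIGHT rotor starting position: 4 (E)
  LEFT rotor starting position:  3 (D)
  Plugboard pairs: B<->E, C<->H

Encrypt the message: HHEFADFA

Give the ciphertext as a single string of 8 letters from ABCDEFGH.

Answer: FCCDFECH

Derivation:
Char 1 ('H'): step: R->5, L=3; H->plug->C->R->A->L->A->refl->H->L'->G->R'->F->plug->F
Char 2 ('H'): step: R->6, L=3; H->plug->C->R->C->L->F->refl->D->L'->B->R'->H->plug->C
Char 3 ('E'): step: R->7, L=3; E->plug->B->R->B->L->D->refl->F->L'->C->R'->H->plug->C
Char 4 ('F'): step: R->0, L->4 (L advanced); F->plug->F->R->H->L->H->refl->A->L'->C->R'->D->plug->D
Char 5 ('A'): step: R->1, L=4; A->plug->A->R->F->L->G->refl->C->L'->A->R'->F->plug->F
Char 6 ('D'): step: R->2, L=4; D->plug->D->R->F->L->G->refl->C->L'->A->R'->B->plug->E
Char 7 ('F'): step: R->3, L=4; F->plug->F->R->F->L->G->refl->C->L'->A->R'->H->plug->C
Char 8 ('A'): step: R->4, L=4; A->plug->A->R->A->L->C->refl->G->L'->F->R'->C->plug->H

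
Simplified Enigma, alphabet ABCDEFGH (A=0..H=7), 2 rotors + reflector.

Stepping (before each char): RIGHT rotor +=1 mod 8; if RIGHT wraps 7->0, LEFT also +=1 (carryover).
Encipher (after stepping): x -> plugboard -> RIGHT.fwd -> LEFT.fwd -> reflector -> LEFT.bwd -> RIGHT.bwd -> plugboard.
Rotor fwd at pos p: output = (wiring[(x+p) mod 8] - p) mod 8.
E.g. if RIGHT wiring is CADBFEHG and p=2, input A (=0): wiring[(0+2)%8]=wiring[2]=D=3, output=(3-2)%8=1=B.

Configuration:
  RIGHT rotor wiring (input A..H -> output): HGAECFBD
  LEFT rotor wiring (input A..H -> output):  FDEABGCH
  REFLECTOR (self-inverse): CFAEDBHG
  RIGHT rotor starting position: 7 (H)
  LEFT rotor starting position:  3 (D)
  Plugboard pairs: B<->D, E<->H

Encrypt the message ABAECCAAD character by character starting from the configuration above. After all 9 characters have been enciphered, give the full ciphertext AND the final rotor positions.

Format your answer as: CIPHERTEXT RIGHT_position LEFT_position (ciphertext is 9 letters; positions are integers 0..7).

Char 1 ('A'): step: R->0, L->4 (L advanced); A->plug->A->R->H->L->E->refl->D->L'->D->R'->H->plug->E
Char 2 ('B'): step: R->1, L=4; B->plug->D->R->B->L->C->refl->A->L'->G->R'->H->plug->E
Char 3 ('A'): step: R->2, L=4; A->plug->A->R->G->L->A->refl->C->L'->B->R'->F->plug->F
Char 4 ('E'): step: R->3, L=4; E->plug->H->R->F->L->H->refl->G->L'->C->R'->C->plug->C
Char 5 ('C'): step: R->4, L=4; C->plug->C->R->F->L->H->refl->G->L'->C->R'->F->plug->F
Char 6 ('C'): step: R->5, L=4; C->plug->C->R->G->L->A->refl->C->L'->B->R'->E->plug->H
Char 7 ('A'): step: R->6, L=4; A->plug->A->R->D->L->D->refl->E->L'->H->R'->H->plug->E
Char 8 ('A'): step: R->7, L=4; A->plug->A->R->E->L->B->refl->F->L'->A->R'->B->plug->D
Char 9 ('D'): step: R->0, L->5 (L advanced); D->plug->B->R->G->L->D->refl->E->L'->H->R'->A->plug->A
Final: ciphertext=EEFCFHEDA, RIGHT=0, LEFT=5

Answer: EEFCFHEDA 0 5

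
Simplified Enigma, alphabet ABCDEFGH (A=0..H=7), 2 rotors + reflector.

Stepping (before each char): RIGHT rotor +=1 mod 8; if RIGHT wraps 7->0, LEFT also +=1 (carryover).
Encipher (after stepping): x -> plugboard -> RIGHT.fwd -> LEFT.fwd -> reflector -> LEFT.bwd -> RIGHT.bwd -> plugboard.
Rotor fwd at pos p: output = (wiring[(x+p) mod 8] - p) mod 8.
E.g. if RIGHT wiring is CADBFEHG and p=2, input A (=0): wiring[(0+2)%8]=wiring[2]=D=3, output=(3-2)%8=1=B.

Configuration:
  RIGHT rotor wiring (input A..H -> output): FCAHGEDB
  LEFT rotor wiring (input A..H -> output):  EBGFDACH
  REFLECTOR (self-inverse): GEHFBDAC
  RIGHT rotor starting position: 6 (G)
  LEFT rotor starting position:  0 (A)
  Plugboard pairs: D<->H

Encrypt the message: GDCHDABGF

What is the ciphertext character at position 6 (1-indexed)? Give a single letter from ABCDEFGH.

Char 1 ('G'): step: R->7, L=0; G->plug->G->R->F->L->A->refl->G->L'->C->R'->A->plug->A
Char 2 ('D'): step: R->0, L->1 (L advanced); D->plug->H->R->B->L->F->refl->D->L'->H->R'->D->plug->H
Char 3 ('C'): step: R->1, L=1; C->plug->C->R->G->L->G->refl->A->L'->A->R'->G->plug->G
Char 4 ('H'): step: R->2, L=1; H->plug->D->R->C->L->E->refl->B->L'->F->R'->B->plug->B
Char 5 ('D'): step: R->3, L=1; D->plug->H->R->F->L->B->refl->E->L'->C->R'->F->plug->F
Char 6 ('A'): step: R->4, L=1; A->plug->A->R->C->L->E->refl->B->L'->F->R'->D->plug->H

H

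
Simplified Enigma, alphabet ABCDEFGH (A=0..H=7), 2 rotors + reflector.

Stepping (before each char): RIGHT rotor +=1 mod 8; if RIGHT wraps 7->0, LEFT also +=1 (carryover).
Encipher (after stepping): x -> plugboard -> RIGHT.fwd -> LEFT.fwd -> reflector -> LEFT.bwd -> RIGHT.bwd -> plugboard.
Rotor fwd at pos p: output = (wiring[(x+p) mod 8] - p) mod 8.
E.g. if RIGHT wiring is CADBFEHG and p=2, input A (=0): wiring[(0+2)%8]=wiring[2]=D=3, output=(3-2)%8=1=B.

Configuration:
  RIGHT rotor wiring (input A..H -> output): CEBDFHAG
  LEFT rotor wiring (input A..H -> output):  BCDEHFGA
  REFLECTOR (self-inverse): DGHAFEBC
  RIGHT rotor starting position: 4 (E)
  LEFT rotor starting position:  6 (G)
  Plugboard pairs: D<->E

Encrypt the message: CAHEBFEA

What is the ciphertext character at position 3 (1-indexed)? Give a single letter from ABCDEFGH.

Char 1 ('C'): step: R->5, L=6; C->plug->C->R->B->L->C->refl->H->L'->H->R'->E->plug->D
Char 2 ('A'): step: R->6, L=6; A->plug->A->R->C->L->D->refl->A->L'->A->R'->B->plug->B
Char 3 ('H'): step: R->7, L=6; H->plug->H->R->B->L->C->refl->H->L'->H->R'->A->plug->A

A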